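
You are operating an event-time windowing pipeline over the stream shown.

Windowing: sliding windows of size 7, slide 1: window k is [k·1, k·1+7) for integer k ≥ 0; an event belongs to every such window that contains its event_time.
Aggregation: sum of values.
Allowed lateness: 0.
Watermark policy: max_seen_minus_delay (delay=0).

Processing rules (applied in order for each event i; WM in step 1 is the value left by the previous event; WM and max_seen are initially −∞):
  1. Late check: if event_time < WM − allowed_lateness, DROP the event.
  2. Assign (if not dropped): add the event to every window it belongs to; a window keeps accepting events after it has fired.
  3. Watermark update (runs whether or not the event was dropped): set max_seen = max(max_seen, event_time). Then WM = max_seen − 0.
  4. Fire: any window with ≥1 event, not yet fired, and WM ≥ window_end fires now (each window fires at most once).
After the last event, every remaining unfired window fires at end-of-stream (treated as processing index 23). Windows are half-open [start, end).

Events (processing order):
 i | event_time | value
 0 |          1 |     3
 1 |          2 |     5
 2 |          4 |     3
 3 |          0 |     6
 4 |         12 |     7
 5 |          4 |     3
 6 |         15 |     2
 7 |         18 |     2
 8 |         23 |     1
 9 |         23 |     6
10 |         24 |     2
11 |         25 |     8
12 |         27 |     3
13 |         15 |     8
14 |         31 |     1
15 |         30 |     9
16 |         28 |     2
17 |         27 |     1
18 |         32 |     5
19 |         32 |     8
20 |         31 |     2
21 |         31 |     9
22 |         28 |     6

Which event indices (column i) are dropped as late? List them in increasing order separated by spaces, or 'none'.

i=0 t=1 v=3: → [1,8),[0,7); WM=1
i=1 t=2 v=5: → [2,9),[1,8),[0,7); WM=2
i=2 t=4 v=3: → [4,11),[3,10),[2,9),[1,8),[0,7); WM=4
i=3 t=0 v=6: DROP (t<4-0); WM=4
i=4 t=12 v=7: → [12,19),[11,18),[10,17),[9,16),[8,15),[7,14),[6,13); WM=12; [0,7) fires=11 [1,8) fires=11 [2,9) fires=8 [3,10) fires=3 [4,11) fires=3
i=5 t=4 v=3: DROP (t<12-0); WM=12
i=6 t=15 v=2: → [15,22),[14,21),[13,20),[12,19),[11,18),[10,17),[9,16); WM=15; [6,13) fires=7 [7,14) fires=7 [8,15) fires=7
i=7 t=18 v=2: → [18,25),[17,24),[16,23),[15,22),[14,21),[13,20),[12,19); WM=18; [9,16) fires=9 [10,17) fires=9 [11,18) fires=9
i=8 t=23 v=1: → [23,30),[22,29),[21,28),[20,27),[19,26),[18,25),[17,24); WM=23; [12,19) fires=11 [13,20) fires=4 [14,21) fires=4 [15,22) fires=4 [16,23) fires=2
i=9 t=23 v=6: → [23,30),[22,29),[21,28),[20,27),[19,26),[18,25),[17,24); WM=23
i=10 t=24 v=2: → [24,31),[23,30),[22,29),[21,28),[20,27),[19,26),[18,25); WM=24; [17,24) fires=9
i=11 t=25 v=8: → [25,32),[24,31),[23,30),[22,29),[21,28),[20,27),[19,26); WM=25; [18,25) fires=11
i=12 t=27 v=3: → [27,34),[26,33),[25,32),[24,31),[23,30),[22,29),[21,28); WM=27; [19,26) fires=17 [20,27) fires=17
i=13 t=15 v=8: DROP (t<27-0); WM=27
i=14 t=31 v=1: → [31,38),[30,37),[29,36),[28,35),[27,34),[26,33),[25,32); WM=31; [21,28) fires=20 [22,29) fires=20 [23,30) fires=20 [24,31) fires=13
i=15 t=30 v=9: DROP (t<31-0); WM=31
i=16 t=28 v=2: DROP (t<31-0); WM=31
i=17 t=27 v=1: DROP (t<31-0); WM=31
i=18 t=32 v=5: → [32,39),[31,38),[30,37),[29,36),[28,35),[27,34),[26,33); WM=32; [25,32) fires=12
i=19 t=32 v=8: → [32,39),[31,38),[30,37),[29,36),[28,35),[27,34),[26,33); WM=32
i=20 t=31 v=2: DROP (t<32-0); WM=32
i=21 t=31 v=9: DROP (t<32-0); WM=32
i=22 t=28 v=6: DROP (t<32-0); WM=32

3 5 13 15 16 17 20 21 22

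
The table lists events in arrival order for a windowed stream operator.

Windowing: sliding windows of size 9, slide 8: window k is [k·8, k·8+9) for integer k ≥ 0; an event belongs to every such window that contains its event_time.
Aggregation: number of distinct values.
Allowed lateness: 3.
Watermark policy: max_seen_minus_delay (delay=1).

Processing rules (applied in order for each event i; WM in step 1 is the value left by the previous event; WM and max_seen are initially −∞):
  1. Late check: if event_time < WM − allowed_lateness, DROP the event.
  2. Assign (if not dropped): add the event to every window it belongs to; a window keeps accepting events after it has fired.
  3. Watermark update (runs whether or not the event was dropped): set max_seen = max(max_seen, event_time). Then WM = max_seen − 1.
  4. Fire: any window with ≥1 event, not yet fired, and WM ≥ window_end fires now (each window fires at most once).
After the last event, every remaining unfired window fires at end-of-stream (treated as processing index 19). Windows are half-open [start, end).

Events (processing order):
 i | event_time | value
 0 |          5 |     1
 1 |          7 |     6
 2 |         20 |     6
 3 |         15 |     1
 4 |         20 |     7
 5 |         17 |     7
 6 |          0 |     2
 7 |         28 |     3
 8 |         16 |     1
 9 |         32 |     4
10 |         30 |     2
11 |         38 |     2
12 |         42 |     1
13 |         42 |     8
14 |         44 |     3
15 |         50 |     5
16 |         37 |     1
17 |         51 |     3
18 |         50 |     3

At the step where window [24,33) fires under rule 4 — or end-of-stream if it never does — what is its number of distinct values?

i=0 t=5 v=1: → [0,9); WM=4
i=1 t=7 v=6: → [0,9); WM=6
i=2 t=20 v=6: → [16,25); WM=19; [0,9) fires=2
i=3 t=15 v=1: DROP (t<19-3); WM=19
i=4 t=20 v=7: → [16,25); WM=19
i=5 t=17 v=7: → [16,25); WM=19
i=6 t=0 v=2: DROP (t<19-3); WM=19
i=7 t=28 v=3: → [24,33); WM=27; [16,25) fires=2
i=8 t=16 v=1: DROP (t<27-3); WM=27
i=9 t=32 v=4: → [32,41),[24,33); WM=31
i=10 t=30 v=2: → [24,33); WM=31
i=11 t=38 v=2: → [32,41); WM=37; [24,33) fires=3
i=12 t=42 v=1: → [40,49); WM=41; [32,41) fires=2
i=13 t=42 v=8: → [40,49); WM=41
i=14 t=44 v=3: → [40,49); WM=43
i=15 t=50 v=5: → [48,57); WM=49; [40,49) fires=3
i=16 t=37 v=1: DROP (t<49-3); WM=49
i=17 t=51 v=3: → [48,57); WM=50
i=18 t=50 v=3: → [48,57); WM=50

3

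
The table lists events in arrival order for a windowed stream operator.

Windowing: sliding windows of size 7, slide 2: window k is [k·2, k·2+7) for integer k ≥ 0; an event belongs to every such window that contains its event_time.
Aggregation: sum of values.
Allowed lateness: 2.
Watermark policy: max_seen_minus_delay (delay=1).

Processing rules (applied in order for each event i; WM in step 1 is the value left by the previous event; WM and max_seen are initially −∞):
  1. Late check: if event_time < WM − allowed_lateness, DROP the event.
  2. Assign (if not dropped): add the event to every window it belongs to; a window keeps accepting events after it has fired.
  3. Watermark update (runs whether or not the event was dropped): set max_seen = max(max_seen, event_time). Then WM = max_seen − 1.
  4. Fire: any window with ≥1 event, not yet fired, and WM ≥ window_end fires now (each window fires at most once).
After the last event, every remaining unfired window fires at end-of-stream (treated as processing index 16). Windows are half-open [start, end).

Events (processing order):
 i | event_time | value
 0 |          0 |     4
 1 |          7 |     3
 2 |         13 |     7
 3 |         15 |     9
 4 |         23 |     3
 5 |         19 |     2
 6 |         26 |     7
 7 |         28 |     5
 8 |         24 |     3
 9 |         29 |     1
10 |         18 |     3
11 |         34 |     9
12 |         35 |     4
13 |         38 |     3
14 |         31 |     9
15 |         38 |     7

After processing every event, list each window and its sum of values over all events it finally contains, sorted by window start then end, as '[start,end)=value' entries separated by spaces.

i=0 t=0 v=4: → [0,7); WM=-1
i=1 t=7 v=3: → [6,13),[4,11),[2,9); WM=6
i=2 t=13 v=7: → [12,19),[10,17),[8,15); WM=12; [0,7) fires=4 [2,9) fires=3 [4,11) fires=3
i=3 t=15 v=9: → [14,21),[12,19),[10,17); WM=14; [6,13) fires=3
i=4 t=23 v=3: → [22,29),[20,27),[18,25); WM=22; [8,15) fires=7 [10,17) fires=16 [12,19) fires=16 [14,21) fires=9
i=5 t=19 v=2: DROP (t<22-2); WM=22
i=6 t=26 v=7: → [26,33),[24,31),[22,29),[20,27); WM=25; [18,25) fires=3
i=7 t=28 v=5: → [28,35),[26,33),[24,31),[22,29); WM=27; [20,27) fires=10
i=8 t=24 v=3: DROP (t<27-2); WM=27
i=9 t=29 v=1: → [28,35),[26,33),[24,31); WM=28
i=10 t=18 v=3: DROP (t<28-2); WM=28
i=11 t=34 v=9: → [34,41),[32,39),[30,37),[28,35); WM=33; [22,29) fires=15 [24,31) fires=13 [26,33) fires=13
i=12 t=35 v=4: → [34,41),[32,39),[30,37); WM=34
i=13 t=38 v=3: → [38,45),[36,43),[34,41),[32,39); WM=37; [28,35) fires=15 [30,37) fires=13
i=14 t=31 v=9: DROP (t<37-2); WM=37
i=15 t=38 v=7: → [38,45),[36,43),[34,41),[32,39); WM=37

[0,7)=4 [2,9)=3 [4,11)=3 [6,13)=3 [8,15)=7 [10,17)=16 [12,19)=16 [14,21)=9 [18,25)=3 [20,27)=10 [22,29)=15 [24,31)=13 [26,33)=13 [28,35)=15 [30,37)=13 [32,39)=23 [34,41)=23 [36,43)=10 [38,45)=10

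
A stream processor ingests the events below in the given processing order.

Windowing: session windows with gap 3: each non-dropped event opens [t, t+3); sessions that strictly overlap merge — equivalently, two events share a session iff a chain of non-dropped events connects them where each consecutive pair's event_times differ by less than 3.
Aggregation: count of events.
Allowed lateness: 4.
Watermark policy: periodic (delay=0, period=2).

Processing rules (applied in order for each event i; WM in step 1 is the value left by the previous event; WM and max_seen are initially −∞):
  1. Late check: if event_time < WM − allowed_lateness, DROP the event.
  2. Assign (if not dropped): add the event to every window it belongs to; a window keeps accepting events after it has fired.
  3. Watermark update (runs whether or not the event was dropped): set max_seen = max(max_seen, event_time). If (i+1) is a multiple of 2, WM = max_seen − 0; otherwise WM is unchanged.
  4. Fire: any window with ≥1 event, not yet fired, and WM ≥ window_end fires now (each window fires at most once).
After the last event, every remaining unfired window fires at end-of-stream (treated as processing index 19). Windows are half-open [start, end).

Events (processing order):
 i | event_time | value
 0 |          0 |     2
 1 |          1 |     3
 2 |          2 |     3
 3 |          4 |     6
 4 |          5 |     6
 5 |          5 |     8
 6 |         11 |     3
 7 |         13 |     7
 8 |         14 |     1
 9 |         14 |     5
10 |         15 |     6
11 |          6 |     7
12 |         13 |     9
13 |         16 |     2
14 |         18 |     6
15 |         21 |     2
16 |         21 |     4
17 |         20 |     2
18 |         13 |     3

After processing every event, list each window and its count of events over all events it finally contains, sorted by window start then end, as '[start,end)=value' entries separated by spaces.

[0,8)=6 [11,24)=11

i=0 t=0 v=2: → [0,3); WM=−∞
i=1 t=1 v=3: → [0,4); WM=1
i=2 t=2 v=3: → [0,5); WM=1
i=3 t=4 v=6: → [0,7); WM=4
i=4 t=5 v=6: → [0,8); WM=4
i=5 t=5 v=8: → [0,8); WM=5
i=6 t=11 v=3: → [11,14); WM=5
i=7 t=13 v=7: → [11,16); WM=13
i=8 t=14 v=1: → [11,17); WM=13
i=9 t=14 v=5: → [11,17); WM=14
i=10 t=15 v=6: → [11,18); WM=14
i=11 t=6 v=7: DROP (t<14-4); WM=15
i=12 t=13 v=9: → [11,18); WM=15
i=13 t=16 v=2: → [11,19); WM=16
i=14 t=18 v=6: → [11,21); WM=16
i=15 t=21 v=2: → [21,24); WM=21
i=16 t=21 v=4: → [21,24); WM=21
i=17 t=20 v=2: → [11,24); WM=21
i=18 t=13 v=3: DROP (t<21-4); WM=21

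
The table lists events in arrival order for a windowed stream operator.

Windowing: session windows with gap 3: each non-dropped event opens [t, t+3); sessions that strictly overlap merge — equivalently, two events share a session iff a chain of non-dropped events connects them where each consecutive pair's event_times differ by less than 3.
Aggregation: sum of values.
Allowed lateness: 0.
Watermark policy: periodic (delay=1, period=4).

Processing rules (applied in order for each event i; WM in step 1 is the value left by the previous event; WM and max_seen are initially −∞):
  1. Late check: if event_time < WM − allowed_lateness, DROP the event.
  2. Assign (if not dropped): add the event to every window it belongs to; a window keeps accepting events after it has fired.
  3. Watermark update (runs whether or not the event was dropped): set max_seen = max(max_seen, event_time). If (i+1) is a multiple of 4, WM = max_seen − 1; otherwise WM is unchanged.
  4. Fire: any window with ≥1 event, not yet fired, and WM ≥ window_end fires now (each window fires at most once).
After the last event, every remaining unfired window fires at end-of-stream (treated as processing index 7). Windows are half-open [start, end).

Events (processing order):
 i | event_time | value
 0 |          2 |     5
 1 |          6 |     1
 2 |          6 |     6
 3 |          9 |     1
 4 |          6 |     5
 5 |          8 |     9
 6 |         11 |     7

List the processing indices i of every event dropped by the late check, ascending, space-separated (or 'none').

4

i=0 t=2 v=5: → [2,5); WM=−∞
i=1 t=6 v=1: → [6,9); WM=−∞
i=2 t=6 v=6: → [6,9); WM=−∞
i=3 t=9 v=1: → [9,12); WM=8
i=4 t=6 v=5: DROP (t<8-0); WM=8
i=5 t=8 v=9: → [6,12); WM=8
i=6 t=11 v=7: → [6,14); WM=8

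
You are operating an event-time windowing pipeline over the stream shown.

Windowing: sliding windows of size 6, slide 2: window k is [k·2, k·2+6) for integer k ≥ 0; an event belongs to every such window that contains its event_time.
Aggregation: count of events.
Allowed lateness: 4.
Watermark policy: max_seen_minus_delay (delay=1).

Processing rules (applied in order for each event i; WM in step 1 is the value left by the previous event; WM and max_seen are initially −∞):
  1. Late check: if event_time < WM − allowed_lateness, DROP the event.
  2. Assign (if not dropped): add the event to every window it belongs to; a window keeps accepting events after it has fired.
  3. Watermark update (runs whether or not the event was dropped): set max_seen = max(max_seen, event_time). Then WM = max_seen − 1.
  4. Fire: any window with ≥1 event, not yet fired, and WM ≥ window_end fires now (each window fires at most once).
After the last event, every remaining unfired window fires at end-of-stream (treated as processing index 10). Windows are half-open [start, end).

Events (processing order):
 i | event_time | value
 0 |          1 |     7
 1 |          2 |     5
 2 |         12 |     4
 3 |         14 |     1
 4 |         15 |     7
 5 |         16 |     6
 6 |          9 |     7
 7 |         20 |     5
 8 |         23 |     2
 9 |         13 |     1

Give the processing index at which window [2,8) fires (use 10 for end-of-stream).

i=0 t=1 v=7: → [0,6); WM=0
i=1 t=2 v=5: → [2,8),[0,6); WM=1
i=2 t=12 v=4: → [12,18),[10,16),[8,14); WM=11; [0,6) fires=2 [2,8) fires=1
i=3 t=14 v=1: → [14,20),[12,18),[10,16); WM=13
i=4 t=15 v=7: → [14,20),[12,18),[10,16); WM=14; [8,14) fires=1
i=5 t=16 v=6: → [16,22),[14,20),[12,18); WM=15
i=6 t=9 v=7: DROP (t<15-4); WM=15
i=7 t=20 v=5: → [20,26),[18,24),[16,22); WM=19; [10,16) fires=3 [12,18) fires=4
i=8 t=23 v=2: → [22,28),[20,26),[18,24); WM=22; [14,20) fires=3 [16,22) fires=2
i=9 t=13 v=1: DROP (t<22-4); WM=22

2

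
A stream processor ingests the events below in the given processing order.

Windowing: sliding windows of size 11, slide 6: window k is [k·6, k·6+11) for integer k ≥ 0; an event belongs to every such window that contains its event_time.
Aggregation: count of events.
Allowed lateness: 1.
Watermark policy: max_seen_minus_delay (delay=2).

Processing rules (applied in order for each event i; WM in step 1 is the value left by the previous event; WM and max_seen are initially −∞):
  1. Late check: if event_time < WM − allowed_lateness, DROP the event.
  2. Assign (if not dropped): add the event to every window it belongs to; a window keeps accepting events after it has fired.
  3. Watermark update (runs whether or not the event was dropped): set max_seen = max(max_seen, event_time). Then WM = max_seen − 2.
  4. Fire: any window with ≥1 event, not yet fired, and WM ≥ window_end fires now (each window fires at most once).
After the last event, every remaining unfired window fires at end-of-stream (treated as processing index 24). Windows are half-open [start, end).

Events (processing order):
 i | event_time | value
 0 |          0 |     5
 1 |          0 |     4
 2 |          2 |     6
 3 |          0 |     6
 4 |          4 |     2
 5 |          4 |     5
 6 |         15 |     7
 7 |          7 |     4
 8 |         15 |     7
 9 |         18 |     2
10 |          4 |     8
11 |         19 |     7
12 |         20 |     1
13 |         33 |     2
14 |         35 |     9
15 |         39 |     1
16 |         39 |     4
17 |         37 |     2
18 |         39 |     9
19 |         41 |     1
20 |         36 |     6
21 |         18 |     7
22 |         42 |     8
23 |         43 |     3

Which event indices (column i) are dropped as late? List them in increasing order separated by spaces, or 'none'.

i=0 t=0 v=5: → [0,11); WM=-2
i=1 t=0 v=4: → [0,11); WM=-2
i=2 t=2 v=6: → [0,11); WM=0
i=3 t=0 v=6: → [0,11); WM=0
i=4 t=4 v=2: → [0,11); WM=2
i=5 t=4 v=5: → [0,11); WM=2
i=6 t=15 v=7: → [12,23),[6,17); WM=13; [0,11) fires=6
i=7 t=7 v=4: DROP (t<13-1); WM=13
i=8 t=15 v=7: → [12,23),[6,17); WM=13
i=9 t=18 v=2: → [18,29),[12,23); WM=16
i=10 t=4 v=8: DROP (t<16-1); WM=16
i=11 t=19 v=7: → [18,29),[12,23); WM=17; [6,17) fires=2
i=12 t=20 v=1: → [18,29),[12,23); WM=18
i=13 t=33 v=2: → [30,41),[24,35); WM=31; [12,23) fires=5 [18,29) fires=3
i=14 t=35 v=9: → [30,41); WM=33
i=15 t=39 v=1: → [36,47),[30,41); WM=37; [24,35) fires=1
i=16 t=39 v=4: → [36,47),[30,41); WM=37
i=17 t=37 v=2: → [36,47),[30,41); WM=37
i=18 t=39 v=9: → [36,47),[30,41); WM=37
i=19 t=41 v=1: → [36,47); WM=39
i=20 t=36 v=6: DROP (t<39-1); WM=39
i=21 t=18 v=7: DROP (t<39-1); WM=39
i=22 t=42 v=8: → [42,53),[36,47); WM=40
i=23 t=43 v=3: → [42,53),[36,47); WM=41; [30,41) fires=6

7 10 20 21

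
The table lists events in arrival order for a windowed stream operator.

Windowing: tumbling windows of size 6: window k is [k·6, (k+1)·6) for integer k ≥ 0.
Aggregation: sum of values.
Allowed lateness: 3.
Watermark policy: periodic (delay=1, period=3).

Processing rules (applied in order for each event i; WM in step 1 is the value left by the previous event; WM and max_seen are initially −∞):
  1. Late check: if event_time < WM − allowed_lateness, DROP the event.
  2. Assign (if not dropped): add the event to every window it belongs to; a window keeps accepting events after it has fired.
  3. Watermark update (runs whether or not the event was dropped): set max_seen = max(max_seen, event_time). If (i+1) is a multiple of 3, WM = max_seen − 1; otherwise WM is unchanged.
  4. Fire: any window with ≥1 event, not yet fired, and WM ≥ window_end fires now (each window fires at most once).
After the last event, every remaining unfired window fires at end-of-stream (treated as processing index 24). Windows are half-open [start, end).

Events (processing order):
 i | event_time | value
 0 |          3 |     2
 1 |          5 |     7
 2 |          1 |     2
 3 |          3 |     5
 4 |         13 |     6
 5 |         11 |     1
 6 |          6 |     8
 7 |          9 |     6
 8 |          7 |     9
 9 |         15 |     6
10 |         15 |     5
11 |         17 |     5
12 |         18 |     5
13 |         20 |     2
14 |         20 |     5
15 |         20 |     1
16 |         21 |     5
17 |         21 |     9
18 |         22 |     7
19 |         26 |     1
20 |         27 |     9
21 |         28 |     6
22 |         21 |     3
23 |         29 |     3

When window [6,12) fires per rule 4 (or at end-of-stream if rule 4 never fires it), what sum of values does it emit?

1

i=0 t=3 v=2: → [0,6); WM=−∞
i=1 t=5 v=7: → [0,6); WM=−∞
i=2 t=1 v=2: → [0,6); WM=4
i=3 t=3 v=5: → [0,6); WM=4
i=4 t=13 v=6: → [12,18); WM=4
i=5 t=11 v=1: → [6,12); WM=12; [0,6) fires=16 [6,12) fires=1
i=6 t=6 v=8: DROP (t<12-3); WM=12
i=7 t=9 v=6: → [6,12); WM=12
i=8 t=7 v=9: DROP (t<12-3); WM=12
i=9 t=15 v=6: → [12,18); WM=12
i=10 t=15 v=5: → [12,18); WM=12
i=11 t=17 v=5: → [12,18); WM=16
i=12 t=18 v=5: → [18,24); WM=16
i=13 t=20 v=2: → [18,24); WM=16
i=14 t=20 v=5: → [18,24); WM=19; [12,18) fires=22
i=15 t=20 v=1: → [18,24); WM=19
i=16 t=21 v=5: → [18,24); WM=19
i=17 t=21 v=9: → [18,24); WM=20
i=18 t=22 v=7: → [18,24); WM=20
i=19 t=26 v=1: → [24,30); WM=20
i=20 t=27 v=9: → [24,30); WM=26; [18,24) fires=34
i=21 t=28 v=6: → [24,30); WM=26
i=22 t=21 v=3: DROP (t<26-3); WM=26
i=23 t=29 v=3: → [24,30); WM=28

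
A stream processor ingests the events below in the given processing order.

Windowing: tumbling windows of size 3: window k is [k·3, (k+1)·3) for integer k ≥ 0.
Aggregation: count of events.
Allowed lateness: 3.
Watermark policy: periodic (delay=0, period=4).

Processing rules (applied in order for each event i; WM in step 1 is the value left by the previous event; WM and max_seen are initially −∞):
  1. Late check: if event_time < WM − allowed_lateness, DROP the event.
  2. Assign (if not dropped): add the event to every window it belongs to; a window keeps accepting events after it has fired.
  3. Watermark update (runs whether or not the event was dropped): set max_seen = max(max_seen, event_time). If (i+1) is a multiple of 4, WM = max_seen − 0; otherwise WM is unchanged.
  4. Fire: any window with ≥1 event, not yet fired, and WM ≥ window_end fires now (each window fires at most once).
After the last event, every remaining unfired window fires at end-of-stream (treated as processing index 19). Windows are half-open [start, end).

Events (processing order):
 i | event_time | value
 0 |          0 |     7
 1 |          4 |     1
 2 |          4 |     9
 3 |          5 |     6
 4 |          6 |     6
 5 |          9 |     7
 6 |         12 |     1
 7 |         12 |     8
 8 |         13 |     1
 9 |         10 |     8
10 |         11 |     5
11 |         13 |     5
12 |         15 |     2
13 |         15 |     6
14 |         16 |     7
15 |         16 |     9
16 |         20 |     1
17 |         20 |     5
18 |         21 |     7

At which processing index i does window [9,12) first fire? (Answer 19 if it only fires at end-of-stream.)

7

i=0 t=0 v=7: → [0,3); WM=−∞
i=1 t=4 v=1: → [3,6); WM=−∞
i=2 t=4 v=9: → [3,6); WM=−∞
i=3 t=5 v=6: → [3,6); WM=5; [0,3) fires=1
i=4 t=6 v=6: → [6,9); WM=5
i=5 t=9 v=7: → [9,12); WM=5
i=6 t=12 v=1: → [12,15); WM=5
i=7 t=12 v=8: → [12,15); WM=12; [3,6) fires=3 [6,9) fires=1 [9,12) fires=1
i=8 t=13 v=1: → [12,15); WM=12
i=9 t=10 v=8: → [9,12); WM=12
i=10 t=11 v=5: → [9,12); WM=12
i=11 t=13 v=5: → [12,15); WM=13
i=12 t=15 v=2: → [15,18); WM=13
i=13 t=15 v=6: → [15,18); WM=13
i=14 t=16 v=7: → [15,18); WM=13
i=15 t=16 v=9: → [15,18); WM=16; [12,15) fires=4
i=16 t=20 v=1: → [18,21); WM=16
i=17 t=20 v=5: → [18,21); WM=16
i=18 t=21 v=7: → [21,24); WM=16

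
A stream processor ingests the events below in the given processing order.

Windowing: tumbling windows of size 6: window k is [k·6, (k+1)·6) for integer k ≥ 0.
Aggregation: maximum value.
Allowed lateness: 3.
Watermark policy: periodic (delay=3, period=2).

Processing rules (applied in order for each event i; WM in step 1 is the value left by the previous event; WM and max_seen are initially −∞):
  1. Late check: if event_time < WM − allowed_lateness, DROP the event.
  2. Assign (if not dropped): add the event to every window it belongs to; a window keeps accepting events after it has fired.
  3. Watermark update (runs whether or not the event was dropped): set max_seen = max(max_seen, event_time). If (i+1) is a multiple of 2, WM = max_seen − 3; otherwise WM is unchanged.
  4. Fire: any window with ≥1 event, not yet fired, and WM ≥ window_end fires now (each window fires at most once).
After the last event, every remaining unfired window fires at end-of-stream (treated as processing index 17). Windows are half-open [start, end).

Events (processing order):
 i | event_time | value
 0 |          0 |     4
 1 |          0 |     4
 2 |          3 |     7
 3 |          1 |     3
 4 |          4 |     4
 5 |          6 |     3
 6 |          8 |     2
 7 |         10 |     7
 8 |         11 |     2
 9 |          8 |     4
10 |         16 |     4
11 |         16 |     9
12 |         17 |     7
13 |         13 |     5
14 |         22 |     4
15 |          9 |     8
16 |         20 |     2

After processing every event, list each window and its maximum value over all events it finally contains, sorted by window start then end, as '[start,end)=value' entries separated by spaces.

[0,6)=7 [6,12)=7 [12,18)=9 [18,24)=4

i=0 t=0 v=4: → [0,6); WM=−∞
i=1 t=0 v=4: → [0,6); WM=-3
i=2 t=3 v=7: → [0,6); WM=-3
i=3 t=1 v=3: → [0,6); WM=0
i=4 t=4 v=4: → [0,6); WM=0
i=5 t=6 v=3: → [6,12); WM=3
i=6 t=8 v=2: → [6,12); WM=3
i=7 t=10 v=7: → [6,12); WM=7; [0,6) fires=7
i=8 t=11 v=2: → [6,12); WM=7
i=9 t=8 v=4: → [6,12); WM=8
i=10 t=16 v=4: → [12,18); WM=8
i=11 t=16 v=9: → [12,18); WM=13; [6,12) fires=7
i=12 t=17 v=7: → [12,18); WM=13
i=13 t=13 v=5: → [12,18); WM=14
i=14 t=22 v=4: → [18,24); WM=14
i=15 t=9 v=8: DROP (t<14-3); WM=19; [12,18) fires=9
i=16 t=20 v=2: → [18,24); WM=19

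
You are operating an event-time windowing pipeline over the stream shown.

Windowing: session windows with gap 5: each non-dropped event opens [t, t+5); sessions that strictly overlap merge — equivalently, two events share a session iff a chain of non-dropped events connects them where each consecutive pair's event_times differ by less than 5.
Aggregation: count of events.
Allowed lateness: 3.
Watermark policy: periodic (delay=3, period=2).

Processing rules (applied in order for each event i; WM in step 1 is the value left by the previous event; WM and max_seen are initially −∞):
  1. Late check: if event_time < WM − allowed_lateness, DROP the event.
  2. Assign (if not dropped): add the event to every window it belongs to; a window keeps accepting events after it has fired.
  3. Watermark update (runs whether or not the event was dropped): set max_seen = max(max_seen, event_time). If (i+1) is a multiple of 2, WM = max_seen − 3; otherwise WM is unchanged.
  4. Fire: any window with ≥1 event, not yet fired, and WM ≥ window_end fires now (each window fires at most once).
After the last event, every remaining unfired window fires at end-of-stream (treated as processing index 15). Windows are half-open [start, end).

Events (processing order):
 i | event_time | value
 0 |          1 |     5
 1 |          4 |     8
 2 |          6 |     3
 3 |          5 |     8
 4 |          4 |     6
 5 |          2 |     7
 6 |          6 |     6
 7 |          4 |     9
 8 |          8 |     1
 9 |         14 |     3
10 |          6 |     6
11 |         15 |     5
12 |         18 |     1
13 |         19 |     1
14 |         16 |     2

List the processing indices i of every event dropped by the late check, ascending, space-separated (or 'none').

10

i=0 t=1 v=5: → [1,6); WM=−∞
i=1 t=4 v=8: → [1,9); WM=1
i=2 t=6 v=3: → [1,11); WM=1
i=3 t=5 v=8: → [1,11); WM=3
i=4 t=4 v=6: → [1,11); WM=3
i=5 t=2 v=7: → [1,11); WM=3
i=6 t=6 v=6: → [1,11); WM=3
i=7 t=4 v=9: → [1,11); WM=3
i=8 t=8 v=1: → [1,13); WM=3
i=9 t=14 v=3: → [14,19); WM=11
i=10 t=6 v=6: DROP (t<11-3); WM=11
i=11 t=15 v=5: → [14,20); WM=12
i=12 t=18 v=1: → [14,23); WM=12
i=13 t=19 v=1: → [14,24); WM=16
i=14 t=16 v=2: → [14,24); WM=16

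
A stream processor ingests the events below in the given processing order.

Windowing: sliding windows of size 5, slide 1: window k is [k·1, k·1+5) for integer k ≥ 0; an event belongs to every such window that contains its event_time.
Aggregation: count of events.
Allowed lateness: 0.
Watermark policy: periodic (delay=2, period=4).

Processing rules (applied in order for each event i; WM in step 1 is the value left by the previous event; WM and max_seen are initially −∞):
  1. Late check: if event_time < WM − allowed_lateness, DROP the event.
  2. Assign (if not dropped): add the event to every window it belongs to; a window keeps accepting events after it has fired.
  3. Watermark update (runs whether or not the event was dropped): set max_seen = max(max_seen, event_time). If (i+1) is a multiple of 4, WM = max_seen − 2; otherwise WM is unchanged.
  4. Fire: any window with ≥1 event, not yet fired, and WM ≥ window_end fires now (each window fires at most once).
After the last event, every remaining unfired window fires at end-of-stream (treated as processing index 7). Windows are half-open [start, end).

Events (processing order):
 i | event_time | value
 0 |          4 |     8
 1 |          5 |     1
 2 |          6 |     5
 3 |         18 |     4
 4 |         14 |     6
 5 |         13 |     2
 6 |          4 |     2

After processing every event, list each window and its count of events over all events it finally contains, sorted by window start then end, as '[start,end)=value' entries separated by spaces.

[0,5)=1 [1,6)=2 [2,7)=3 [3,8)=3 [4,9)=3 [5,10)=2 [6,11)=1 [14,19)=1 [15,20)=1 [16,21)=1 [17,22)=1 [18,23)=1

i=0 t=4 v=8: → [4,9),[3,8),[2,7),[1,6),[0,5); WM=−∞
i=1 t=5 v=1: → [5,10),[4,9),[3,8),[2,7),[1,6); WM=−∞
i=2 t=6 v=5: → [6,11),[5,10),[4,9),[3,8),[2,7); WM=−∞
i=3 t=18 v=4: → [18,23),[17,22),[16,21),[15,20),[14,19); WM=16; [0,5) fires=1 [1,6) fires=2 [2,7) fires=3 [3,8) fires=3 [4,9) fires=3 [5,10) fires=2 [6,11) fires=1
i=4 t=14 v=6: DROP (t<16-0); WM=16
i=5 t=13 v=2: DROP (t<16-0); WM=16
i=6 t=4 v=2: DROP (t<16-0); WM=16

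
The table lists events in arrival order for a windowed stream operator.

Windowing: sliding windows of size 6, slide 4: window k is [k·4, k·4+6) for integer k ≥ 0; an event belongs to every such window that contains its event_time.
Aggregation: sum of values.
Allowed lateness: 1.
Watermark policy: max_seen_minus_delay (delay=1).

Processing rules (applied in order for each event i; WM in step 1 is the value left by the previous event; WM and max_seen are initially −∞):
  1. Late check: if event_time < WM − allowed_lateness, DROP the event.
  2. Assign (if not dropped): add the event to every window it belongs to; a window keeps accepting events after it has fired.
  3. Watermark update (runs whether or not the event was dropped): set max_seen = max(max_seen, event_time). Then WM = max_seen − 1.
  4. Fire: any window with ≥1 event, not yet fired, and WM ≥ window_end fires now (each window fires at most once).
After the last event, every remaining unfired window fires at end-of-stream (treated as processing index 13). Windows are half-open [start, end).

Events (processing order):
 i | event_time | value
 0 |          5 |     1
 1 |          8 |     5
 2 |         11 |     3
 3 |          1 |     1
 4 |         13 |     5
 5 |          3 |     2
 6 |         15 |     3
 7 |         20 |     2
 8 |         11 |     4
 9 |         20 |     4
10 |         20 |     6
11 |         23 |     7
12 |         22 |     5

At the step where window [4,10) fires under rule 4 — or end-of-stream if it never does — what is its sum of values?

6

i=0 t=5 v=1: → [4,10),[0,6); WM=4
i=1 t=8 v=5: → [8,14),[4,10); WM=7; [0,6) fires=1
i=2 t=11 v=3: → [8,14); WM=10; [4,10) fires=6
i=3 t=1 v=1: DROP (t<10-1); WM=10
i=4 t=13 v=5: → [12,18),[8,14); WM=12
i=5 t=3 v=2: DROP (t<12-1); WM=12
i=6 t=15 v=3: → [12,18); WM=14; [8,14) fires=13
i=7 t=20 v=2: → [20,26),[16,22); WM=19; [12,18) fires=8
i=8 t=11 v=4: DROP (t<19-1); WM=19
i=9 t=20 v=4: → [20,26),[16,22); WM=19
i=10 t=20 v=6: → [20,26),[16,22); WM=19
i=11 t=23 v=7: → [20,26); WM=22; [16,22) fires=12
i=12 t=22 v=5: → [20,26); WM=22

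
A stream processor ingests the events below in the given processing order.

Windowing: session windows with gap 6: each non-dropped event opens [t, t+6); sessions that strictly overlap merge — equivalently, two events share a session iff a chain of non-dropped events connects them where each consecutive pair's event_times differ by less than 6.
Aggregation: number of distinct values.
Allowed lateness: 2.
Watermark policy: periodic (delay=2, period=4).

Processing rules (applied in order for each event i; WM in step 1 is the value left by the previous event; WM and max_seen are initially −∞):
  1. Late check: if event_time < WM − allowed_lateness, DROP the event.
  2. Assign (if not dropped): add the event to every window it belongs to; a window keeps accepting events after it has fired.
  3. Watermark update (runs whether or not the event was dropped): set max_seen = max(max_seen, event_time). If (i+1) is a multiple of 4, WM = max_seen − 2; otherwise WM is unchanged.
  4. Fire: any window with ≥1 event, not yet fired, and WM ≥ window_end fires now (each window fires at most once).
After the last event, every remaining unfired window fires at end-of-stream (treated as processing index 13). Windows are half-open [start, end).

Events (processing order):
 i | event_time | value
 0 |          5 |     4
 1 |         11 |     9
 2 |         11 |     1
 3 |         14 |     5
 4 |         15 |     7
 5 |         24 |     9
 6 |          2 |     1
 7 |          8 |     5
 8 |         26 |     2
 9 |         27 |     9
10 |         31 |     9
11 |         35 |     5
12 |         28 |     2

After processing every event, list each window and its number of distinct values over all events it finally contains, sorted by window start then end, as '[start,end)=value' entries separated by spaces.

i=0 t=5 v=4: → [5,11); WM=−∞
i=1 t=11 v=9: → [11,17); WM=−∞
i=2 t=11 v=1: → [11,17); WM=−∞
i=3 t=14 v=5: → [11,20); WM=12
i=4 t=15 v=7: → [11,21); WM=12
i=5 t=24 v=9: → [24,30); WM=12
i=6 t=2 v=1: DROP (t<12-2); WM=12
i=7 t=8 v=5: DROP (t<12-2); WM=22
i=8 t=26 v=2: → [24,32); WM=22
i=9 t=27 v=9: → [24,33); WM=22
i=10 t=31 v=9: → [24,37); WM=22
i=11 t=35 v=5: → [24,41); WM=33
i=12 t=28 v=2: DROP (t<33-2); WM=33

[5,11)=1 [11,21)=4 [24,41)=3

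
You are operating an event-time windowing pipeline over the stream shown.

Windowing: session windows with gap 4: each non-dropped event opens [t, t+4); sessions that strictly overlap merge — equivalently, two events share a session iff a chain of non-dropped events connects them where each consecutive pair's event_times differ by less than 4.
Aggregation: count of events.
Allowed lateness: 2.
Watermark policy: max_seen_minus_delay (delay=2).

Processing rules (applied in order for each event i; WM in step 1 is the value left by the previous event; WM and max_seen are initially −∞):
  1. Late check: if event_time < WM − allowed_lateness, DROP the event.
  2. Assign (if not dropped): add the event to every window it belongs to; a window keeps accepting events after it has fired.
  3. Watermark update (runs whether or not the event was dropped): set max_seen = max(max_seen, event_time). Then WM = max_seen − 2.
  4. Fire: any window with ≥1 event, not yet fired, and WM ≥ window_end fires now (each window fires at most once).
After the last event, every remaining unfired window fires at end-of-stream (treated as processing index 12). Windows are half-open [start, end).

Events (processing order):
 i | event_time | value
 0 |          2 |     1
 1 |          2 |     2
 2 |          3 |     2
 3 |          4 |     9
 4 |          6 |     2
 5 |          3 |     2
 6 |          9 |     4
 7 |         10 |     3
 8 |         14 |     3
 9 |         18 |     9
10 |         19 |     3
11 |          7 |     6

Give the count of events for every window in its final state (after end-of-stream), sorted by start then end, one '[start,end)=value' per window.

i=0 t=2 v=1: → [2,6); WM=0
i=1 t=2 v=2: → [2,6); WM=0
i=2 t=3 v=2: → [2,7); WM=1
i=3 t=4 v=9: → [2,8); WM=2
i=4 t=6 v=2: → [2,10); WM=4
i=5 t=3 v=2: → [2,10); WM=4
i=6 t=9 v=4: → [2,13); WM=7
i=7 t=10 v=3: → [2,14); WM=8
i=8 t=14 v=3: → [14,18); WM=12
i=9 t=18 v=9: → [18,22); WM=16
i=10 t=19 v=3: → [18,23); WM=17
i=11 t=7 v=6: DROP (t<17-2); WM=17

[2,14)=8 [14,18)=1 [18,23)=2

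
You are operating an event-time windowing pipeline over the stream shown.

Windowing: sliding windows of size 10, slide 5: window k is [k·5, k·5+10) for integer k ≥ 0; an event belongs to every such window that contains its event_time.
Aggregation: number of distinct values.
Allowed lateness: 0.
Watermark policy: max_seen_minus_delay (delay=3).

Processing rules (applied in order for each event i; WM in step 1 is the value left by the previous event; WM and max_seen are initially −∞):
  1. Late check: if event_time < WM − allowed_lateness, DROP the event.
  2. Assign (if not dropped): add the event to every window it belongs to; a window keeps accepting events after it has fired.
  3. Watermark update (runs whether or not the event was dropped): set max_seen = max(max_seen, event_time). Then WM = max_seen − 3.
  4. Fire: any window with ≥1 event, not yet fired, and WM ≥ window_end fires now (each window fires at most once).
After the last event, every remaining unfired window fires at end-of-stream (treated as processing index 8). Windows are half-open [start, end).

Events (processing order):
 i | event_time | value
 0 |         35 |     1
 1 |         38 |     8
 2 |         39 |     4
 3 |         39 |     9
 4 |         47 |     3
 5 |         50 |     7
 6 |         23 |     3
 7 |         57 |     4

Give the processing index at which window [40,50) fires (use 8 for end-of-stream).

7

i=0 t=35 v=1: → [35,45),[30,40); WM=32
i=1 t=38 v=8: → [35,45),[30,40); WM=35
i=2 t=39 v=4: → [35,45),[30,40); WM=36
i=3 t=39 v=9: → [35,45),[30,40); WM=36
i=4 t=47 v=3: → [45,55),[40,50); WM=44; [30,40) fires=4
i=5 t=50 v=7: → [50,60),[45,55); WM=47; [35,45) fires=4
i=6 t=23 v=3: DROP (t<47-0); WM=47
i=7 t=57 v=4: → [55,65),[50,60); WM=54; [40,50) fires=1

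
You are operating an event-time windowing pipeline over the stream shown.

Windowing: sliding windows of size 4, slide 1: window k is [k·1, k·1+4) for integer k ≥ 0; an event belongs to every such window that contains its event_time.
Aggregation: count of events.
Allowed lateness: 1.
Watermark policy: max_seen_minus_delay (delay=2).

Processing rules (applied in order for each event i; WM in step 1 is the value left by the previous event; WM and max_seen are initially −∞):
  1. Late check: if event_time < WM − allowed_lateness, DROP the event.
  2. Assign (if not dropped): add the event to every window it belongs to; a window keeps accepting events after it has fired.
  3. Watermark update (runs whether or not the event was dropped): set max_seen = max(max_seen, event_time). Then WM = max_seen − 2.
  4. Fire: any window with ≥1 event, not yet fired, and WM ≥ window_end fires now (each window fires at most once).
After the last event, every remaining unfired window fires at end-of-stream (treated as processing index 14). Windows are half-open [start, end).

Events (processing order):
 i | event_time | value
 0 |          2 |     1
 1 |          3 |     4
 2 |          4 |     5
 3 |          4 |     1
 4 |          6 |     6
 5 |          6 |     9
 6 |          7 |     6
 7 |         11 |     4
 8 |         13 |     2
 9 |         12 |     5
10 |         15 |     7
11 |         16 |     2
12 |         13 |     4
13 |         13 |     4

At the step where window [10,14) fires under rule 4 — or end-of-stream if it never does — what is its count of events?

i=0 t=2 v=1: → [2,6),[1,5),[0,4); WM=0
i=1 t=3 v=4: → [3,7),[2,6),[1,5),[0,4); WM=1
i=2 t=4 v=5: → [4,8),[3,7),[2,6),[1,5); WM=2
i=3 t=4 v=1: → [4,8),[3,7),[2,6),[1,5); WM=2
i=4 t=6 v=6: → [6,10),[5,9),[4,8),[3,7); WM=4; [0,4) fires=2
i=5 t=6 v=9: → [6,10),[5,9),[4,8),[3,7); WM=4
i=6 t=7 v=6: → [7,11),[6,10),[5,9),[4,8); WM=5; [1,5) fires=4
i=7 t=11 v=4: → [11,15),[10,14),[9,13),[8,12); WM=9; [2,6) fires=4 [3,7) fires=5 [4,8) fires=5 [5,9) fires=3
i=8 t=13 v=2: → [13,17),[12,16),[11,15),[10,14); WM=11; [6,10) fires=3 [7,11) fires=1
i=9 t=12 v=5: → [12,16),[11,15),[10,14),[9,13); WM=11
i=10 t=15 v=7: → [15,19),[14,18),[13,17),[12,16); WM=13; [8,12) fires=1 [9,13) fires=2
i=11 t=16 v=2: → [16,20),[15,19),[14,18),[13,17); WM=14; [10,14) fires=3
i=12 t=13 v=4: → [13,17),[12,16),[11,15),[10,14); WM=14
i=13 t=13 v=4: → [13,17),[12,16),[11,15),[10,14); WM=14

3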